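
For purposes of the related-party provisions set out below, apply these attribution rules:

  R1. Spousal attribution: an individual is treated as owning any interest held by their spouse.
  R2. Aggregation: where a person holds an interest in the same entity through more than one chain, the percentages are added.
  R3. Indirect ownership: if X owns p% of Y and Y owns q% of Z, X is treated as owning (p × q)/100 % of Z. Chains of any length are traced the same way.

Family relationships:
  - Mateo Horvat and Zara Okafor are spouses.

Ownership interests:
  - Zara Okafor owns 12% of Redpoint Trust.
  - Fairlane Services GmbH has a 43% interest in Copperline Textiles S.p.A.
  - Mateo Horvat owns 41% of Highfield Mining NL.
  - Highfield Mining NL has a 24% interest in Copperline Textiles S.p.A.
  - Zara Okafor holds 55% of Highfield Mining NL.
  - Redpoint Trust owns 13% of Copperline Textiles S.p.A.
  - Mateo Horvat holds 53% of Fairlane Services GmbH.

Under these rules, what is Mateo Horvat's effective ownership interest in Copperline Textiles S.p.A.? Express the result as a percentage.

By spousal attribution (R1), Mateo Horvat is treated as also owning Zara Okafor's interest in Highfield Mining NL, giving 41% + 55% = 96%.
By spousal attribution (R1), Mateo Horvat is treated as owning Zara Okafor's 12% interest in Redpoint Trust.
Chain via Highfield Mining NL (R3): 96% × 24% = 23.04% of Copperline Textiles S.p.A.
Chain via Fairlane Services GmbH (R3): 53% × 43% = 22.79% of Copperline Textiles S.p.A.
Chain via Redpoint Trust (R3): 12% × 13% = 1.56% of Copperline Textiles S.p.A.
Aggregating (R2): 23.04% + 22.79% + 1.56% = 47.39%.

47.39%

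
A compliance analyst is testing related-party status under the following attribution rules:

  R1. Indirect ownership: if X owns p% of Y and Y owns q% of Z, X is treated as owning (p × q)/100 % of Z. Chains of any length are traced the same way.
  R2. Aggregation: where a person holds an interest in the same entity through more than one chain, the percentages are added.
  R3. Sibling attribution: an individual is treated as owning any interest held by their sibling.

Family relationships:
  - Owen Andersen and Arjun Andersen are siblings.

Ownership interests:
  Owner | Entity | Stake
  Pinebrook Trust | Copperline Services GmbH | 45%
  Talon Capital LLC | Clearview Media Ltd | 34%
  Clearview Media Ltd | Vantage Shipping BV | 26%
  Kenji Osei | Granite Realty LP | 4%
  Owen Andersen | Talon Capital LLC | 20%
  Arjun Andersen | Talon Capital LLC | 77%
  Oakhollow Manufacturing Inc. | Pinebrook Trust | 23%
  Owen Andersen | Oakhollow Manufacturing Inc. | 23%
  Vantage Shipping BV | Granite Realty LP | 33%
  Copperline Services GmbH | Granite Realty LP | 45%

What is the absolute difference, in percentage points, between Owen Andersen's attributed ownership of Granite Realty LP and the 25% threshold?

By sibling attribution (R3), Owen Andersen is treated as also owning Arjun Andersen's interest in Talon Capital LLC, giving 20% + 77% = 97%.
Chain via Oakhollow Manufacturing Inc. → Pinebrook Trust → Copperline Services GmbH (R1): 23% × 23% × 45% × 45% = 1.071225% of Granite Realty LP.
Chain via Talon Capital LLC → Clearview Media Ltd → Vantage Shipping BV (R1): 97% × 34% × 26% × 33% = 2.829684% of Granite Realty LP.
Aggregating (R2): 1.071225% + 2.829684% = 3.900909%.
3.900909% falls short of the 25% threshold by 21.099091 percentage points.

21.099091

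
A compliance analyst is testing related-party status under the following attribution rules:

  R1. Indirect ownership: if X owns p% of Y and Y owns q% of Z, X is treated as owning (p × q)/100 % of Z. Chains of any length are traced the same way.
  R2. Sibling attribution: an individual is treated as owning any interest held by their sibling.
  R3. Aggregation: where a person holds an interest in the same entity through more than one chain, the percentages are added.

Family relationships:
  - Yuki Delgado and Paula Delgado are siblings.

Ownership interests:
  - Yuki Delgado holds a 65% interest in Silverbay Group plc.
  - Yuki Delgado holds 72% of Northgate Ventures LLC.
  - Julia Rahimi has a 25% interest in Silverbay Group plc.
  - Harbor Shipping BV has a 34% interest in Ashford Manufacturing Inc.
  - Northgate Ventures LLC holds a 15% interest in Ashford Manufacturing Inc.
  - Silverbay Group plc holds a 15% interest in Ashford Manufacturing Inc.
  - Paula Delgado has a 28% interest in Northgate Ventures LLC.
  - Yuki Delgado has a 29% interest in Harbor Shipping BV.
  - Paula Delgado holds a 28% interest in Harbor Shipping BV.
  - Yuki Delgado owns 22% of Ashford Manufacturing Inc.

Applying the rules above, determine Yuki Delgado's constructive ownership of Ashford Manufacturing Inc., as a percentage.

66.13%

By sibling attribution (R2), Yuki Delgado is treated as also owning Paula Delgado's interest in Northgate Ventures LLC, giving 72% + 28% = 100%.
By sibling attribution (R2), Yuki Delgado is treated as also owning Paula Delgado's interest in Harbor Shipping BV, giving 29% + 28% = 57%.
Chain via Northgate Ventures LLC (R1): 100% × 15% = 15% of Ashford Manufacturing Inc.
Chain via Harbor Shipping BV (R1): 57% × 34% = 19.38% of Ashford Manufacturing Inc.
Chain via Silverbay Group plc (R1): 65% × 15% = 9.75% of Ashford Manufacturing Inc.
Direct interest in Ashford Manufacturing Inc: 22%.
Aggregating (R3): 15% + 19.38% + 9.75% + 22% = 66.13%.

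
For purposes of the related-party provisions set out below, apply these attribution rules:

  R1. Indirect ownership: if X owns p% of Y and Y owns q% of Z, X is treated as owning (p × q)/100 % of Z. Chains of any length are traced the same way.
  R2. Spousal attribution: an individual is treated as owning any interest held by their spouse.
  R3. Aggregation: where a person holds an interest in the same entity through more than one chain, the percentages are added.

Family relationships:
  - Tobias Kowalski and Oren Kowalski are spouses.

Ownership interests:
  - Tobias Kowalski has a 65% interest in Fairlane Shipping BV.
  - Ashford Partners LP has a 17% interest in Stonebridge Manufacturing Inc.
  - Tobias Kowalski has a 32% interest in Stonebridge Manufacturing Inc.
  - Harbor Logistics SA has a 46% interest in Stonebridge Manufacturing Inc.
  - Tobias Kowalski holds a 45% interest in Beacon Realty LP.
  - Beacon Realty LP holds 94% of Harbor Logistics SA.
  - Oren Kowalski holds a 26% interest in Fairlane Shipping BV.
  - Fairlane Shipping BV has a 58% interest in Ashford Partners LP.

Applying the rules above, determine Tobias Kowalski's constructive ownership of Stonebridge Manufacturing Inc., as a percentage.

By spousal attribution (R2), Tobias Kowalski is treated as also owning Oren Kowalski's interest in Fairlane Shipping BV, giving 65% + 26% = 91%.
Chain via Beacon Realty LP → Harbor Logistics SA (R1): 45% × 94% × 46% = 19.458% of Stonebridge Manufacturing Inc.
Chain via Fairlane Shipping BV → Ashford Partners LP (R1): 91% × 58% × 17% = 8.9726% of Stonebridge Manufacturing Inc.
Direct interest in Stonebridge Manufacturing Inc: 32%.
Aggregating (R3): 19.458% + 8.9726% + 32% = 60.4306%.

60.4306%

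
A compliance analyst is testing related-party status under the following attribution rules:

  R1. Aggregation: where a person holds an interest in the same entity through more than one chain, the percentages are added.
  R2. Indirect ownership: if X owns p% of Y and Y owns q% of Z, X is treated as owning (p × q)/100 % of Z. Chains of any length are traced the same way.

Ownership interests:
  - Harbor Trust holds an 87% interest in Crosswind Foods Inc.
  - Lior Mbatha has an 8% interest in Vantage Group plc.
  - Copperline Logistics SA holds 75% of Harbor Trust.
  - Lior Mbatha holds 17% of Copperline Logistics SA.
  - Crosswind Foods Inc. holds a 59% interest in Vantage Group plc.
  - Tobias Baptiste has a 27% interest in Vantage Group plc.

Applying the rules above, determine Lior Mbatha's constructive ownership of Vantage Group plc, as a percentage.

14.544575%

Chain via Copperline Logistics SA → Harbor Trust → Crosswind Foods Inc. (R2): 17% × 75% × 87% × 59% = 6.544575% of Vantage Group plc.
Direct interest in Vantage Group plc: 8%.
Aggregating (R1): 6.544575% + 8% = 14.544575%.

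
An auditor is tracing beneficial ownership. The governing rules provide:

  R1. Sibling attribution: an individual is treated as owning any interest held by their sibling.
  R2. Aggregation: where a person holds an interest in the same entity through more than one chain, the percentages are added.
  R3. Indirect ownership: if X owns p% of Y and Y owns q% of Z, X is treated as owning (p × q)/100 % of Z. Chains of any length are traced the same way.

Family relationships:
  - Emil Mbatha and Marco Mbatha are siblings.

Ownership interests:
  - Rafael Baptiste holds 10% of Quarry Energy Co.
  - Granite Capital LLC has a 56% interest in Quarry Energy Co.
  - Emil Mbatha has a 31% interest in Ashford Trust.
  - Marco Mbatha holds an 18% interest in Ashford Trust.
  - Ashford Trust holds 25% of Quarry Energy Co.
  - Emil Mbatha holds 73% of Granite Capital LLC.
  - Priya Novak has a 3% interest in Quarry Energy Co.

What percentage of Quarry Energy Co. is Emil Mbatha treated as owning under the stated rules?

53.13%

By sibling attribution (R1), Emil Mbatha is treated as also owning Marco Mbatha's interest in Ashford Trust, giving 31% + 18% = 49%.
Chain via Granite Capital LLC (R3): 73% × 56% = 40.88% of Quarry Energy Co.
Chain via Ashford Trust (R3): 49% × 25% = 12.25% of Quarry Energy Co.
Aggregating (R2): 40.88% + 12.25% = 53.13%.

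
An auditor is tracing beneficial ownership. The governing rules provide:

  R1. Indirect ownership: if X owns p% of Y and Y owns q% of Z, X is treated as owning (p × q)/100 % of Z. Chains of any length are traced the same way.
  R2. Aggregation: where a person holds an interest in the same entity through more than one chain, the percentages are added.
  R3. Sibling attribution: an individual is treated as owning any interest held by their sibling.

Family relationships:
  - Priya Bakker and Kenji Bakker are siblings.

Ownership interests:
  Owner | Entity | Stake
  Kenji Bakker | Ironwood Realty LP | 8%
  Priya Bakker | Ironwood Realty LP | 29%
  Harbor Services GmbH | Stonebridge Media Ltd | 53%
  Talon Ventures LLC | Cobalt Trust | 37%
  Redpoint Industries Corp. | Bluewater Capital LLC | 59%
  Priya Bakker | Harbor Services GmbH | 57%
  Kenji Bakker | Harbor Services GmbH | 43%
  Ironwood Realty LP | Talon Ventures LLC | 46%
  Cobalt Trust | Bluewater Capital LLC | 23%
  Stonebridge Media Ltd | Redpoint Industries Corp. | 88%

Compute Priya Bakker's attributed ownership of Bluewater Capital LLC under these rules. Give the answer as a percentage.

By sibling attribution (R3), Priya Bakker is treated as also owning Kenji Bakker's interest in Harbor Services GmbH, giving 57% + 43% = 100%.
By sibling attribution (R3), Priya Bakker is treated as also owning Kenji Bakker's interest in Ironwood Realty LP, giving 29% + 8% = 37%.
Chain via Harbor Services GmbH → Stonebridge Media Ltd → Redpoint Industries Corp. (R1): 100% × 53% × 88% × 59% = 27.5176% of Bluewater Capital LLC.
Chain via Ironwood Realty LP → Talon Ventures LLC → Cobalt Trust (R1): 37% × 46% × 37% × 23% = 1.448402% of Bluewater Capital LLC.
Aggregating (R2): 27.5176% + 1.448402% = 28.966002%.

28.966002%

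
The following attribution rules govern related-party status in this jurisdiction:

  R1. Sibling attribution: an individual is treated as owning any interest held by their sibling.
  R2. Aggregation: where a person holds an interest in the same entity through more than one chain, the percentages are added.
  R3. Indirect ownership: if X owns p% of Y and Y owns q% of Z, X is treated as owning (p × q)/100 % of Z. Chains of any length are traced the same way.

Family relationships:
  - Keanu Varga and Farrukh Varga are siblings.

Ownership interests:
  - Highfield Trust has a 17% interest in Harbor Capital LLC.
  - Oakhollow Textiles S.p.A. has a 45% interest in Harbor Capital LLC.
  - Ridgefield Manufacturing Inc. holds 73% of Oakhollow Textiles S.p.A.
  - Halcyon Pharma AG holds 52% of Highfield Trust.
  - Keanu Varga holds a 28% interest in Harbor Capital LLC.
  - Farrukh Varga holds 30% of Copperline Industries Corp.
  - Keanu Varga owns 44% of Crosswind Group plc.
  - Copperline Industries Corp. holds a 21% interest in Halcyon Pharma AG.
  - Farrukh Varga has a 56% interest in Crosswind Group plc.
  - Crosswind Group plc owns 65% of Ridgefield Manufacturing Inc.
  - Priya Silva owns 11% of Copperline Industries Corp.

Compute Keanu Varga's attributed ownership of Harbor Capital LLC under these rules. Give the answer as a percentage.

By sibling attribution (R1), Keanu Varga is treated as also owning Farrukh Varga's interest in Crosswind Group plc, giving 44% + 56% = 100%.
By sibling attribution (R1), Keanu Varga is treated as owning Farrukh Varga's 30% interest in Copperline Industries Corp.
Chain via Crosswind Group plc → Ridgefield Manufacturing Inc. → Oakhollow Textiles S.p.A. (R3): 100% × 65% × 73% × 45% = 21.3525% of Harbor Capital LLC.
Direct interest in Harbor Capital LLC: 28%.
Chain via Copperline Industries Corp. → Halcyon Pharma AG → Highfield Trust (R3): 30% × 21% × 52% × 17% = 0.55692% of Harbor Capital LLC.
Aggregating (R2): 21.3525% + 28% + 0.55692% = 49.90942%.

49.90942%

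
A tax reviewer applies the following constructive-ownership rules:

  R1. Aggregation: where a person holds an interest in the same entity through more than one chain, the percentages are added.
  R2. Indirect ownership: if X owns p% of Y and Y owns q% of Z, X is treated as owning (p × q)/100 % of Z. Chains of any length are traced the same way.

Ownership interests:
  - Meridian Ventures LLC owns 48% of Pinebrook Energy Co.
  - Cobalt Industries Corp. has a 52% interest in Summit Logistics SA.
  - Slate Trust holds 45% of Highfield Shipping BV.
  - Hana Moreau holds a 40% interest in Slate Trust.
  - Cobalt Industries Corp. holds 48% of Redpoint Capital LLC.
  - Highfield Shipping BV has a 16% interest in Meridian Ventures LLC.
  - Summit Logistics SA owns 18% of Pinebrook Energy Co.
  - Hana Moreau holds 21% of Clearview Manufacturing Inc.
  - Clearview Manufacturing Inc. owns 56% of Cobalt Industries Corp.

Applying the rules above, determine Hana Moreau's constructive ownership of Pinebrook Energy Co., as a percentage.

2.483136%

Chain via Clearview Manufacturing Inc. → Cobalt Industries Corp. → Summit Logistics SA (R2): 21% × 56% × 52% × 18% = 1.100736% of Pinebrook Energy Co.
Chain via Slate Trust → Highfield Shipping BV → Meridian Ventures LLC (R2): 40% × 45% × 16% × 48% = 1.3824% of Pinebrook Energy Co.
Aggregating (R1): 1.100736% + 1.3824% = 2.483136%.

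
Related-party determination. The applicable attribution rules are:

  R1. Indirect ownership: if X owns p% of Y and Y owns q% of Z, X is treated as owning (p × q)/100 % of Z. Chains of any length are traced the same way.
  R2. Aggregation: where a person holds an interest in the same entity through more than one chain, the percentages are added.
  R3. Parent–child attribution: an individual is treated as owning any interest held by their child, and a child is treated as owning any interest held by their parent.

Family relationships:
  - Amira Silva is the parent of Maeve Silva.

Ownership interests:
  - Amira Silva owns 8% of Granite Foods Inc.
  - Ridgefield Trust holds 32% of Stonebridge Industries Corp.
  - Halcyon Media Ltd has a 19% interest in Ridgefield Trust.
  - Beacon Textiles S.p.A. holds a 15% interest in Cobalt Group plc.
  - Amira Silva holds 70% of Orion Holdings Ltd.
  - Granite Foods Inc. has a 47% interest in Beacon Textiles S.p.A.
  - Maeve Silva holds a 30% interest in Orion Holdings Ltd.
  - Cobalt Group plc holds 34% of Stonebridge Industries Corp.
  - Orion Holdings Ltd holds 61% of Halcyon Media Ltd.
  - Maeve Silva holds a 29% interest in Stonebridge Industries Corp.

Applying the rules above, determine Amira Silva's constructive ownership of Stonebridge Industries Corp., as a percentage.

By parent–child attribution (R3), Amira Silva is treated as also owning Maeve Silva's interest in Orion Holdings Ltd, giving 70% + 30% = 100%.
By parent–child attribution (R3), Amira Silva is treated as owning Maeve Silva's 29% interest in Stonebridge Industries Corp.
Chain via Orion Holdings Ltd → Halcyon Media Ltd → Ridgefield Trust (R1): 100% × 61% × 19% × 32% = 3.7088% of Stonebridge Industries Corp.
Chain via Granite Foods Inc. → Beacon Textiles S.p.A. → Cobalt Group plc (R1): 8% × 47% × 15% × 34% = 0.19176% of Stonebridge Industries Corp.
Direct interest in Stonebridge Industries Corp: 29%.
Aggregating (R2): 3.7088% + 0.19176% + 29% = 32.90056%.

32.90056%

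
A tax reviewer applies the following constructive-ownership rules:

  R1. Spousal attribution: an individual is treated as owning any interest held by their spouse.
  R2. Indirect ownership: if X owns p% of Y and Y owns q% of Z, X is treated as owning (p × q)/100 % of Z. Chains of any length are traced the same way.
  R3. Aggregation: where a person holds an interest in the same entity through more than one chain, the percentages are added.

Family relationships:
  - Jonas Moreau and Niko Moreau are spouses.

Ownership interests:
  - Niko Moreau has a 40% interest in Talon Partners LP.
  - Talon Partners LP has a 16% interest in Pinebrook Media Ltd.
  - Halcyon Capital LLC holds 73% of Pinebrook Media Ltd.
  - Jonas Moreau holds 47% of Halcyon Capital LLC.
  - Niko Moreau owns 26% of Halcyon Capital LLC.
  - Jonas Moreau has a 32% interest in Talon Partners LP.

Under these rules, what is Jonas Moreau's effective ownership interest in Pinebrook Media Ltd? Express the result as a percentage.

By spousal attribution (R1), Jonas Moreau is treated as also owning Niko Moreau's interest in Halcyon Capital LLC, giving 47% + 26% = 73%.
By spousal attribution (R1), Jonas Moreau is treated as also owning Niko Moreau's interest in Talon Partners LP, giving 32% + 40% = 72%.
Chain via Halcyon Capital LLC (R2): 73% × 73% = 53.29% of Pinebrook Media Ltd.
Chain via Talon Partners LP (R2): 72% × 16% = 11.52% of Pinebrook Media Ltd.
Aggregating (R3): 53.29% + 11.52% = 64.81%.

64.81%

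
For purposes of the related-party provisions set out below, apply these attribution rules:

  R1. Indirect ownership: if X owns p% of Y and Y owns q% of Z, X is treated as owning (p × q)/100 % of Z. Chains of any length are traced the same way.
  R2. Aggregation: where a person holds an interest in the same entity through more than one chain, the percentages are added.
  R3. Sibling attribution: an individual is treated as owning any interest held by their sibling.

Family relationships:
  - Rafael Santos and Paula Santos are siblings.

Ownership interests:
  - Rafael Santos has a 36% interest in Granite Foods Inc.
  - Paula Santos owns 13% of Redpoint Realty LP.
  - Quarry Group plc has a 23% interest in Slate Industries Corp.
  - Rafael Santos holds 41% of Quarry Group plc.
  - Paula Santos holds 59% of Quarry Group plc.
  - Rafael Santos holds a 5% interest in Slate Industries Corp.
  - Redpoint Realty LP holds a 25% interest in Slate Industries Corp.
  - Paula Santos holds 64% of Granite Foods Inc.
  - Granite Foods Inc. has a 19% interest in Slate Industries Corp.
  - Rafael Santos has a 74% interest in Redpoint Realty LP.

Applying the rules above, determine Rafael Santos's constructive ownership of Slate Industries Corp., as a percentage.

By sibling attribution (R3), Rafael Santos is treated as also owning Paula Santos's interest in Quarry Group plc, giving 41% + 59% = 100%.
By sibling attribution (R3), Rafael Santos is treated as also owning Paula Santos's interest in Granite Foods Inc, giving 36% + 64% = 100%.
By sibling attribution (R3), Rafael Santos is treated as also owning Paula Santos's interest in Redpoint Realty LP, giving 74% + 13% = 87%.
Chain via Quarry Group plc (R1): 100% × 23% = 23% of Slate Industries Corp.
Chain via Granite Foods Inc. (R1): 100% × 19% = 19% of Slate Industries Corp.
Chain via Redpoint Realty LP (R1): 87% × 25% = 21.75% of Slate Industries Corp.
Direct interest in Slate Industries Corp: 5%.
Aggregating (R2): 23% + 19% + 21.75% + 5% = 68.75%.

68.75%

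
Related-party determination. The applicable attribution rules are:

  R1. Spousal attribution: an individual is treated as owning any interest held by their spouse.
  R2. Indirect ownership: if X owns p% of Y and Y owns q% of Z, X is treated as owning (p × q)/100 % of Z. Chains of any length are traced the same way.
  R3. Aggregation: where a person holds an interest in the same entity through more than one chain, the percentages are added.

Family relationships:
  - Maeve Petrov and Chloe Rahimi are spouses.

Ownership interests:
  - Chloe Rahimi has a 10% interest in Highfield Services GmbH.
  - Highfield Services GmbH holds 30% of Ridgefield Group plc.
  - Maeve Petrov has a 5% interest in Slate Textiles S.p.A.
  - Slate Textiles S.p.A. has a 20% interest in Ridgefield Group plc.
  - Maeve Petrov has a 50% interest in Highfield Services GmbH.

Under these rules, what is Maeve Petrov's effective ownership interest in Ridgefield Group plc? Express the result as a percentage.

By spousal attribution (R1), Maeve Petrov is treated as also owning Chloe Rahimi's interest in Highfield Services GmbH, giving 50% + 10% = 60%.
Chain via Slate Textiles S.p.A. (R2): 5% × 20% = 1% of Ridgefield Group plc.
Chain via Highfield Services GmbH (R2): 60% × 30% = 18% of Ridgefield Group plc.
Aggregating (R3): 1% + 18% = 19%.

19%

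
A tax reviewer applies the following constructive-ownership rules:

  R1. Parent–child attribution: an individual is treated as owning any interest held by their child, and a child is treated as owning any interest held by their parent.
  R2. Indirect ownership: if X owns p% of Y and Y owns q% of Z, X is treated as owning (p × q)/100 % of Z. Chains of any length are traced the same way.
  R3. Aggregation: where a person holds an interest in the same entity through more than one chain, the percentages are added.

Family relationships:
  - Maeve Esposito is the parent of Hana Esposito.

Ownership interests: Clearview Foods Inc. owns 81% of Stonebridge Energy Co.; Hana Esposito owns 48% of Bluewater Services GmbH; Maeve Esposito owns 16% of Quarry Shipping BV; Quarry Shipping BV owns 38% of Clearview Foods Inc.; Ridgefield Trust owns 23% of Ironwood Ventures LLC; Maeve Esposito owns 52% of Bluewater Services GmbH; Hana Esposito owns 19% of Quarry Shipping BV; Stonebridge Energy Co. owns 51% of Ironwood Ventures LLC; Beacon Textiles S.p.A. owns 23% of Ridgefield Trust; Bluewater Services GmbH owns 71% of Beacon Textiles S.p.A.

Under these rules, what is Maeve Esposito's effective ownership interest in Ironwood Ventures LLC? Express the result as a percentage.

9.25013%

By parent–child attribution (R1), Maeve Esposito is treated as also owning Hana Esposito's interest in Quarry Shipping BV, giving 16% + 19% = 35%.
By parent–child attribution (R1), Maeve Esposito is treated as also owning Hana Esposito's interest in Bluewater Services GmbH, giving 52% + 48% = 100%.
Chain via Quarry Shipping BV → Clearview Foods Inc. → Stonebridge Energy Co. (R2): 35% × 38% × 81% × 51% = 5.49423% of Ironwood Ventures LLC.
Chain via Bluewater Services GmbH → Beacon Textiles S.p.A. → Ridgefield Trust (R2): 100% × 71% × 23% × 23% = 3.7559% of Ironwood Ventures LLC.
Aggregating (R3): 5.49423% + 3.7559% = 9.25013%.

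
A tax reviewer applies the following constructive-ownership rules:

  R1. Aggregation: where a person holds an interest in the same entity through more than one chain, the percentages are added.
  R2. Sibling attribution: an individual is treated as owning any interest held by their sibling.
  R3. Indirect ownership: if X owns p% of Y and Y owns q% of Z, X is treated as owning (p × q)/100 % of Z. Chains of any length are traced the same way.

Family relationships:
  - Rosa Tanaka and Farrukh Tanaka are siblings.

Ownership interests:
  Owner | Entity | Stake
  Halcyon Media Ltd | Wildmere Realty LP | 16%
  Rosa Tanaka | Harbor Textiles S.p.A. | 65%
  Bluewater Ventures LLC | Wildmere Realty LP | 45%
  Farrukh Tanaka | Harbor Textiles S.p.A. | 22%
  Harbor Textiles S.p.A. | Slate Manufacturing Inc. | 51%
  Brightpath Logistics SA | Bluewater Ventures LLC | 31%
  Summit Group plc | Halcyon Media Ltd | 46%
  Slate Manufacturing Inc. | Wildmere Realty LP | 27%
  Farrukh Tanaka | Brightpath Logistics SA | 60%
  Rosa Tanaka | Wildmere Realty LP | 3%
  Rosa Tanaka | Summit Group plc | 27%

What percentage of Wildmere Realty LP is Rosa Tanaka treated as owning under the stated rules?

25.3371%

By sibling attribution (R2), Rosa Tanaka is treated as also owning Farrukh Tanaka's interest in Harbor Textiles S.p.A, giving 65% + 22% = 87%.
By sibling attribution (R2), Rosa Tanaka is treated as owning Farrukh Tanaka's 60% interest in Brightpath Logistics SA.
Chain via Harbor Textiles S.p.A. → Slate Manufacturing Inc. (R3): 87% × 51% × 27% = 11.9799% of Wildmere Realty LP.
Chain via Summit Group plc → Halcyon Media Ltd (R3): 27% × 46% × 16% = 1.9872% of Wildmere Realty LP.
Direct interest in Wildmere Realty LP: 3%.
Chain via Brightpath Logistics SA → Bluewater Ventures LLC (R3): 60% × 31% × 45% = 8.37% of Wildmere Realty LP.
Aggregating (R1): 11.9799% + 1.9872% + 3% + 8.37% = 25.3371%.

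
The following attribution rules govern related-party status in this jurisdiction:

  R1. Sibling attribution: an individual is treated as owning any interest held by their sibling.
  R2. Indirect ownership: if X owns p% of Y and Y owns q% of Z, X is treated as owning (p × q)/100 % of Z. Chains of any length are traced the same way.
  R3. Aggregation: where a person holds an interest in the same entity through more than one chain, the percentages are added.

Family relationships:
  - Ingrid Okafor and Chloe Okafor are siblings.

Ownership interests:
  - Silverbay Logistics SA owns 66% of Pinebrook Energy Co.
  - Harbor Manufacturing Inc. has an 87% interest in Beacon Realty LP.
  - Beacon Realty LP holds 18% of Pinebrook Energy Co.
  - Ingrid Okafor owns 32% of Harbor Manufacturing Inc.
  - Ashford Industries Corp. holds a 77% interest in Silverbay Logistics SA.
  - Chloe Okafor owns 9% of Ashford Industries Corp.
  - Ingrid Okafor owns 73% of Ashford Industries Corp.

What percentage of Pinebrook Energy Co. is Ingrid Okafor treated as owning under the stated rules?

By sibling attribution (R1), Ingrid Okafor is treated as also owning Chloe Okafor's interest in Ashford Industries Corp, giving 73% + 9% = 82%.
Chain via Ashford Industries Corp. → Silverbay Logistics SA (R2): 82% × 77% × 66% = 41.6724% of Pinebrook Energy Co.
Chain via Harbor Manufacturing Inc. → Beacon Realty LP (R2): 32% × 87% × 18% = 5.0112% of Pinebrook Energy Co.
Aggregating (R3): 41.6724% + 5.0112% = 46.6836%.

46.6836%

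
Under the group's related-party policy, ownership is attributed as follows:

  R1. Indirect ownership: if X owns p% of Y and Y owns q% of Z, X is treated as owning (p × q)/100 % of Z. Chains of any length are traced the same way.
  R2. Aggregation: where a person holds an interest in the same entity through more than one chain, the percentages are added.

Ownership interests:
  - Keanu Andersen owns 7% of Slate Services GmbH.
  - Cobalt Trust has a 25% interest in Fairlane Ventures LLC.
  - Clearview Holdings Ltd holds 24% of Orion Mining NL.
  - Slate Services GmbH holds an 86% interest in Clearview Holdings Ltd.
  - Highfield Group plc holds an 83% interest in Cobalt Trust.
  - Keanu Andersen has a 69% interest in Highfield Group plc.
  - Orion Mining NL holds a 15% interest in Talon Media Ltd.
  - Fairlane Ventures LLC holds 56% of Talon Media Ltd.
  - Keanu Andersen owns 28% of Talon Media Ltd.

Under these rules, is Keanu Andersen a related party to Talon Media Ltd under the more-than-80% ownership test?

Chain via Slate Services GmbH → Clearview Holdings Ltd → Orion Mining NL (R1): 7% × 86% × 24% × 15% = 0.21672% of Talon Media Ltd.
Chain via Highfield Group plc → Cobalt Trust → Fairlane Ventures LLC (R1): 69% × 83% × 25% × 56% = 8.0178% of Talon Media Ltd.
Direct interest in Talon Media Ltd: 28%.
Aggregating (R2): 0.21672% + 8.0178% + 28% = 36.23452%.
36.23452% does not exceed the 80% threshold, so Keanu is not a related party to Talon Media Ltd.

No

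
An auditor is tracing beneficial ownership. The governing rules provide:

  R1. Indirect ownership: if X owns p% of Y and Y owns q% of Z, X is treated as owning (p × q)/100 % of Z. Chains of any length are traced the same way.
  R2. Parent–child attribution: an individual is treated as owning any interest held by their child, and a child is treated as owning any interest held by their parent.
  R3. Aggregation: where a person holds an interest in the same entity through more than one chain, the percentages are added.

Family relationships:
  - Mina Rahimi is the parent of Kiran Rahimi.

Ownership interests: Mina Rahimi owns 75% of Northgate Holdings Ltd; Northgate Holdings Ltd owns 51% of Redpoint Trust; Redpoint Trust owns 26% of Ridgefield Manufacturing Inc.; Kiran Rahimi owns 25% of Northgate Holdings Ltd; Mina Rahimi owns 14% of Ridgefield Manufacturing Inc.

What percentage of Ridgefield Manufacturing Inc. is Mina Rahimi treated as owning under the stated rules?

By parent–child attribution (R2), Mina Rahimi is treated as also owning Kiran Rahimi's interest in Northgate Holdings Ltd, giving 75% + 25% = 100%.
Chain via Northgate Holdings Ltd → Redpoint Trust (R1): 100% × 51% × 26% = 13.26% of Ridgefield Manufacturing Inc.
Direct interest in Ridgefield Manufacturing Inc: 14%.
Aggregating (R3): 13.26% + 14% = 27.26%.

27.26%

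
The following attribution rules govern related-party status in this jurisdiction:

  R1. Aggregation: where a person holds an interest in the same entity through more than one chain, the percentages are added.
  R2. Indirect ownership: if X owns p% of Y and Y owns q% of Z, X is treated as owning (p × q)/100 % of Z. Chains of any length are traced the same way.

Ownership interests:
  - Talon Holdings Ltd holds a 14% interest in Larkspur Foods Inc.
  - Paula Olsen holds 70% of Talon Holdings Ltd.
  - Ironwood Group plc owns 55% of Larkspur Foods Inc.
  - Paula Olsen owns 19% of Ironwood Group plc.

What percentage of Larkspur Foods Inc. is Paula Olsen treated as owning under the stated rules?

20.25%

Chain via Talon Holdings Ltd (R2): 70% × 14% = 9.8% of Larkspur Foods Inc.
Chain via Ironwood Group plc (R2): 19% × 55% = 10.45% of Larkspur Foods Inc.
Aggregating (R1): 9.8% + 10.45% = 20.25%.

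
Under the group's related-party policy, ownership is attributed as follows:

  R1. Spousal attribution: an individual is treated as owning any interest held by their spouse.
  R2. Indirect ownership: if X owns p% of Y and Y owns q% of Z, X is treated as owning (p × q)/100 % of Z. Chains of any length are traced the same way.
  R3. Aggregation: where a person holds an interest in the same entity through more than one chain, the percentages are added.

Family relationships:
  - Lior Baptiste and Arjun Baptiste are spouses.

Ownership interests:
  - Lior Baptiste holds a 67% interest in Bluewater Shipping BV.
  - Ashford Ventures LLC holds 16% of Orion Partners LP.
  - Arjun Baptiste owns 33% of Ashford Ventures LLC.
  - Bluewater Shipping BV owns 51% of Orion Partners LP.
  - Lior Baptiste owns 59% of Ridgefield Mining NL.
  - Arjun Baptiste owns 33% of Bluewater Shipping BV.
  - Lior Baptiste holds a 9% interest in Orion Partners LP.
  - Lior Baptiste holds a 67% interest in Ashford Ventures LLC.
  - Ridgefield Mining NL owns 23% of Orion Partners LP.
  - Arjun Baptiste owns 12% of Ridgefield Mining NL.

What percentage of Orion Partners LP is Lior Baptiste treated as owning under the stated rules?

By spousal attribution (R1), Lior Baptiste is treated as also owning Arjun Baptiste's interest in Ashford Ventures LLC, giving 67% + 33% = 100%.
By spousal attribution (R1), Lior Baptiste is treated as also owning Arjun Baptiste's interest in Ridgefield Mining NL, giving 59% + 12% = 71%.
By spousal attribution (R1), Lior Baptiste is treated as also owning Arjun Baptiste's interest in Bluewater Shipping BV, giving 67% + 33% = 100%.
Chain via Ashford Ventures LLC (R2): 100% × 16% = 16% of Orion Partners LP.
Chain via Ridgefield Mining NL (R2): 71% × 23% = 16.33% of Orion Partners LP.
Chain via Bluewater Shipping BV (R2): 100% × 51% = 51% of Orion Partners LP.
Direct interest in Orion Partners LP: 9%.
Aggregating (R3): 16% + 16.33% + 51% + 9% = 92.33%.

92.33%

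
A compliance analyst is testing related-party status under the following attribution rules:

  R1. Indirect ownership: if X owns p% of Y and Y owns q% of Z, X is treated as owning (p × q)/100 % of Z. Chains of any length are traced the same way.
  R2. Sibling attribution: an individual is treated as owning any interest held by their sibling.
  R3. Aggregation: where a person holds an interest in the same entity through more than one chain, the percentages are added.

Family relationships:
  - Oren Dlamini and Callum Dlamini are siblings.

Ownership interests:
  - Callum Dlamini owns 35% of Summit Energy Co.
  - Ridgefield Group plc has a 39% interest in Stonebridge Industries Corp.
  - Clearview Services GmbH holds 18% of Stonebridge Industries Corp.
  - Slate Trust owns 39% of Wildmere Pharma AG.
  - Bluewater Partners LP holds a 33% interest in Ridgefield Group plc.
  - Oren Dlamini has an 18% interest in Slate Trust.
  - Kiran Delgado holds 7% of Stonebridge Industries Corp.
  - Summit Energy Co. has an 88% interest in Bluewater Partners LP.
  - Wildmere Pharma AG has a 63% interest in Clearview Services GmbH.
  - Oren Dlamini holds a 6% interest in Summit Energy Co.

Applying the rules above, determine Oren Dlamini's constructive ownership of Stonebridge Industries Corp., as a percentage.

5.439564%

By sibling attribution (R2), Oren Dlamini is treated as also owning Callum Dlamini's interest in Summit Energy Co, giving 6% + 35% = 41%.
Chain via Summit Energy Co. → Bluewater Partners LP → Ridgefield Group plc (R1): 41% × 88% × 33% × 39% = 4.643496% of Stonebridge Industries Corp.
Chain via Slate Trust → Wildmere Pharma AG → Clearview Services GmbH (R1): 18% × 39% × 63% × 18% = 0.796068% of Stonebridge Industries Corp.
Aggregating (R3): 4.643496% + 0.796068% = 5.439564%.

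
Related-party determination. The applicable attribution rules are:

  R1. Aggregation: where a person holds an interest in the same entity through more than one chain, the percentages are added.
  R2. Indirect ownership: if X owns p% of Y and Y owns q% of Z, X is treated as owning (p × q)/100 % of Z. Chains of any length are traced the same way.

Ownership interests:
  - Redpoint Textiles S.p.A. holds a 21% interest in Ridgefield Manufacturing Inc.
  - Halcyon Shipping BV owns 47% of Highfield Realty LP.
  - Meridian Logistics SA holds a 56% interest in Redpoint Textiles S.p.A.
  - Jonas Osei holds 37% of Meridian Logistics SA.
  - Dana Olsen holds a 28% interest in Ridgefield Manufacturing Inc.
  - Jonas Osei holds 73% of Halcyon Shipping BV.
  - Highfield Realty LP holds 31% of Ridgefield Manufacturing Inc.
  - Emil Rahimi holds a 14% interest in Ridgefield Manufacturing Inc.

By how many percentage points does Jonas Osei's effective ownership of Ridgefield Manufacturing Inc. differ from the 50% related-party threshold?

Chain via Halcyon Shipping BV → Highfield Realty LP (R2): 73% × 47% × 31% = 10.6361% of Ridgefield Manufacturing Inc.
Chain via Meridian Logistics SA → Redpoint Textiles S.p.A. (R2): 37% × 56% × 21% = 4.3512% of Ridgefield Manufacturing Inc.
Aggregating (R1): 10.6361% + 4.3512% = 14.9873%.
14.9873% falls short of the 50% threshold by 35.0127 percentage points.

35.0127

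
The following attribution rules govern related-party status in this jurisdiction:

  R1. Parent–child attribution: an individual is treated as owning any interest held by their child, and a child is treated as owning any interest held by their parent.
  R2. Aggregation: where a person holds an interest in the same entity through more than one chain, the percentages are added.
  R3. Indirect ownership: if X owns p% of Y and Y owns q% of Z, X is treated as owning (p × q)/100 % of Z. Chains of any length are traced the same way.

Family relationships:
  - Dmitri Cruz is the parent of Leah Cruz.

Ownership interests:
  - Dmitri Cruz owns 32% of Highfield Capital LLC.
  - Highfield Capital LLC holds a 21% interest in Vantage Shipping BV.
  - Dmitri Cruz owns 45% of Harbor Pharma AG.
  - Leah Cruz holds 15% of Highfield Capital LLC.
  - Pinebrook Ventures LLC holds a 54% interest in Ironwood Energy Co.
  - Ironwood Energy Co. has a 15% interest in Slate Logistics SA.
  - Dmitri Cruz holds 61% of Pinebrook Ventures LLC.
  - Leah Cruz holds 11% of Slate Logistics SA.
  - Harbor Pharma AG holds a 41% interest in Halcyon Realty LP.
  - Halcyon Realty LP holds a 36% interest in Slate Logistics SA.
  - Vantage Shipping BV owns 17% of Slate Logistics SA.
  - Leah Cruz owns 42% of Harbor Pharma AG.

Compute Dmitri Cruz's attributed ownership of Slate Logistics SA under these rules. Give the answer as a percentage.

30.4601%

By parent–child attribution (R1), Dmitri Cruz is treated as also owning Leah Cruz's interest in Harbor Pharma AG, giving 45% + 42% = 87%.
By parent–child attribution (R1), Dmitri Cruz is treated as also owning Leah Cruz's interest in Highfield Capital LLC, giving 32% + 15% = 47%.
By parent–child attribution (R1), Dmitri Cruz is treated as owning Leah Cruz's 11% interest in Slate Logistics SA.
Chain via Pinebrook Ventures LLC → Ironwood Energy Co. (R3): 61% × 54% × 15% = 4.941% of Slate Logistics SA.
Chain via Harbor Pharma AG → Halcyon Realty LP (R3): 87% × 41% × 36% = 12.8412% of Slate Logistics SA.
Chain via Highfield Capital LLC → Vantage Shipping BV (R3): 47% × 21% × 17% = 1.6779% of Slate Logistics SA.
Direct interest in Slate Logistics SA: 11%.
Aggregating (R2): 4.941% + 12.8412% + 1.6779% + 11% = 30.4601%.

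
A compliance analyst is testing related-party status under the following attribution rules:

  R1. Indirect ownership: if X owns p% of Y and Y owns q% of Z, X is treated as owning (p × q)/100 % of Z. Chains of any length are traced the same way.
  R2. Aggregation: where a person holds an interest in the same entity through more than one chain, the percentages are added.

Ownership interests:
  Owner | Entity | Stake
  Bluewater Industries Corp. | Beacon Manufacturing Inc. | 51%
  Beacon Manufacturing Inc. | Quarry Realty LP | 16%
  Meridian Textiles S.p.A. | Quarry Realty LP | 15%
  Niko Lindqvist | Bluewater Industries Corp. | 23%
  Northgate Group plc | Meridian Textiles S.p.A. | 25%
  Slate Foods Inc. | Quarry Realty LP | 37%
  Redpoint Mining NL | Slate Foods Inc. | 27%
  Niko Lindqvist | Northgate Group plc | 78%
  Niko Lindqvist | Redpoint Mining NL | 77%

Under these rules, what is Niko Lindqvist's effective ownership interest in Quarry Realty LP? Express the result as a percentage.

Chain via Redpoint Mining NL → Slate Foods Inc. (R1): 77% × 27% × 37% = 7.6923% of Quarry Realty LP.
Chain via Northgate Group plc → Meridian Textiles S.p.A. (R1): 78% × 25% × 15% = 2.925% of Quarry Realty LP.
Chain via Bluewater Industries Corp. → Beacon Manufacturing Inc. (R1): 23% × 51% × 16% = 1.8768% of Quarry Realty LP.
Aggregating (R2): 7.6923% + 2.925% + 1.8768% = 12.4941%.

12.4941%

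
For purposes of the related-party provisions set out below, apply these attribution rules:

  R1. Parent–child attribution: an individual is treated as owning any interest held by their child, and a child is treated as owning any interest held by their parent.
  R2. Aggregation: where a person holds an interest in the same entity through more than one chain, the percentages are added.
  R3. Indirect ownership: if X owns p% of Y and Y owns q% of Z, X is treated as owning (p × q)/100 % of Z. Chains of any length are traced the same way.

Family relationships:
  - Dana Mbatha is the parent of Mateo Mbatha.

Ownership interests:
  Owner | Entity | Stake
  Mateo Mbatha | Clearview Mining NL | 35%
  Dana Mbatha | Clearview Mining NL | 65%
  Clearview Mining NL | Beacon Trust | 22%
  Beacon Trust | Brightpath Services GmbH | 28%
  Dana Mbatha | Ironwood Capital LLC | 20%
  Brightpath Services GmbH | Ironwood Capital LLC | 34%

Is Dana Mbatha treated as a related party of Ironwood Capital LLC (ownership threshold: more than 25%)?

No

By parent–child attribution (R1), Dana Mbatha is treated as also owning Mateo Mbatha's interest in Clearview Mining NL, giving 65% + 35% = 100%.
Chain via Clearview Mining NL → Beacon Trust → Brightpath Services GmbH (R3): 100% × 22% × 28% × 34% = 2.0944% of Ironwood Capital LLC.
Direct interest in Ironwood Capital LLC: 20%.
Aggregating (R2): 2.0944% + 20% = 22.0944%.
22.0944% does not exceed the 25% threshold, so Dana is not a related party to Ironwood Capital LLC.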